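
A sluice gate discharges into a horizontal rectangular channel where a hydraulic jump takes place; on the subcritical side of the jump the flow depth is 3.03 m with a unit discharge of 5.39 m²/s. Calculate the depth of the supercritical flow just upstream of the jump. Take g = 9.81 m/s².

y₁ = 0.547 m

V₂ = q/y₂ = 5.39/3.03 = 1.78 m/s; Fr₂ = V₂/√(g·y₂) = 0.326.
Since the conjugate-depth ratio holds either way, y₁/y₂ = ½[√(1 + 8Fr₂²) − 1] = ½[√1.852 − 1] = 0.180.
y₁ = 0.180 × 3.03 = 0.547 m.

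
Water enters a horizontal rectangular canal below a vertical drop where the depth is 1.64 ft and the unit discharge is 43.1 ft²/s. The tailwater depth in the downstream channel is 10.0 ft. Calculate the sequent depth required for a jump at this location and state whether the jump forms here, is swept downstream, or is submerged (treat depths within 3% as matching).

y₂ = 7.61 ft; the jump is submerged

V₁ = q/y₁ = 43.1/1.64 = 26.3 ft/s. Fr₁ = V₁/√(g·y₁) = 26.3/√(32.2×1.64) = 3.62.
Sequent-depth ratio: y₂/y₁ = ½[√(1 + 8Fr₁²) − 1] = ½[√105.6 − 1] = 4.64.
y₂ = 4.64 × 1.64 = 7.61 ft.
Tailwater y_tw = 10.0 ft: y_tw > y₂, so the jump is submerged.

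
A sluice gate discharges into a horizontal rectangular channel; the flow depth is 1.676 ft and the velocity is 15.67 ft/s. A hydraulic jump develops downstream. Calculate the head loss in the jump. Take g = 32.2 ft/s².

Fr₁ = V₁/√(g·y₁) = 15.67/√(32.2×1.676) = 2.133.
Sequent-depth ratio: y₂/y₁ = ½[√(1 + 8Fr₁²) − 1] = ½[√37.400 − 1] = 2.558.
y₂ = 2.558 × 1.676 = 4.287 ft.
q = V₁·y₁ = 15.67 × 1.676 = 26.26 ft²/s. V₂ = q/y₂ = 26.26/4.287 = 6.126 ft/s. E₁ = y₁ + V₁²/2g = 5.489 ft; E₂ = y₂ + V₂²/2g = 4.870 ft. ΔE = E₁ − E₂ = 0.6192 ft.

ΔE = 0.6192 ft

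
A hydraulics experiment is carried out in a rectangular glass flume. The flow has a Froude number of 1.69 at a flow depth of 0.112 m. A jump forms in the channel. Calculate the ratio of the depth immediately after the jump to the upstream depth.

Fr₁ = 1.69 (given).
Conjugate-depth relation: y₂/y₁ = ½[√(1 + 8Fr₁²) − 1] = ½[√23.85 − 1] = 1.94.

y₂/y₁ = 1.94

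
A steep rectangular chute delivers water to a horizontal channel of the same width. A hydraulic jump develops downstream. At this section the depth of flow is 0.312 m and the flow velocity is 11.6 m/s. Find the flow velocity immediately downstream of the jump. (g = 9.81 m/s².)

Fr₁ = V₁/√(g·y₁) = 11.6/√(9.81×0.312) = 6.63.
Bélanger equation: y₂/y₁ = ½[√(1 + 8Fr₁²) − 1] = ½[√352.7 − 1] = 8.89.
y₂ = 8.89 × 0.312 = 2.77 m.
q = V₁·y₁ = 11.6 × 0.312 = 3.62 m²/s.
V₂ = q/y₂ = 3.62/2.77 = 1.30 m/s.

V₂ = 1.30 m/s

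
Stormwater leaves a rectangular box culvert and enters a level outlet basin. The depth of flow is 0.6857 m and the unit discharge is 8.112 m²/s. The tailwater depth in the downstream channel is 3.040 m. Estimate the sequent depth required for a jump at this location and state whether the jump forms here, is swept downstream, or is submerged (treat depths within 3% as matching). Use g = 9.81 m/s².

y₂ = 4.094 m; the jump is swept downstream

V₁ = q/y₁ = 8.112/0.6857 = 11.83 m/s. Fr₁ = V₁/√(g·y₁) = 11.83/√(9.81×0.6857) = 4.561.
By Bélanger, y₂/y₁ = ½[√(1 + 8Fr₁²) − 1] = ½[√167.45 − 1] = 5.970.
y₂ = 5.970 × 0.6857 = 4.094 m.
Tailwater y_tw = 3.040 m: y_tw < y₂, so the jump is swept downstream.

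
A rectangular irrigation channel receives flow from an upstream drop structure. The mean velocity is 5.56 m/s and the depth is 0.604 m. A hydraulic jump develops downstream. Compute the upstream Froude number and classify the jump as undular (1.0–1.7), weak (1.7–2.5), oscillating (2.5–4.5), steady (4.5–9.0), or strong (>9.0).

Fr₁ = V₁/√(g·y₁) = 5.56/√(9.81×0.604) = 2.28.
Fr₁ = 2.28 lies in the weak range.

Fr₁ = 2.28; weak jump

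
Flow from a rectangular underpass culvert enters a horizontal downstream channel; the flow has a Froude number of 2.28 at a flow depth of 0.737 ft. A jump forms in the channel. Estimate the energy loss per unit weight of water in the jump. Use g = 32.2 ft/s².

Fr₁ = 2.28 (given).
Conjugate-depth relation: y₂/y₁ = ½[√(1 + 8Fr₁²) − 1] = ½[√42.59 − 1] = 2.76.
y₂ = 2.76 × 0.737 = 2.04 ft.
V₁ = Fr₁·√(g·y₁) = 2.28×√(32.2×0.737) = 11.1 ft/s; q = V₁·y₁ = 8.19 ft²/s. V₂ = q/y₂ = 8.19/2.04 = 4.02 ft/s. E₁ = y₁ + V₁²/2g = 2.65 ft; E₂ = y₂ + V₂²/2g = 2.29 ft. ΔE = E₁ − E₂ = 0.365 ft.

ΔE = 0.365 ft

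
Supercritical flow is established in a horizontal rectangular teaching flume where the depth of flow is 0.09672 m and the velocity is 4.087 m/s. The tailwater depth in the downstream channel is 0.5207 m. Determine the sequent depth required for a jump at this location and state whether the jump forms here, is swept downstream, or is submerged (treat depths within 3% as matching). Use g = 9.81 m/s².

y₂ = 0.5276 m; the jump forms here

Fr₁ = V₁/√(g·y₁) = 4.087/√(9.81×0.09672) = 4.196.
Sequent-depth ratio: y₂/y₁ = ½[√(1 + 8Fr₁²) − 1] = ½[√141.84 − 1] = 5.455.
y₂ = 5.455 × 0.09672 = 0.5276 m.
Tailwater y_tw = 0.5207 m: y_tw ≈ y₂, so the jump forms here.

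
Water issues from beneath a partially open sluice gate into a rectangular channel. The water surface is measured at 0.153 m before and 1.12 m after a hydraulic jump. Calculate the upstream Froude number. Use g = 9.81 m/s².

Fr₁ = 5.52

For a rectangular channel the momentum equation gives q² = ½·g·y₁·y₂·(y₁ + y₂) = ½×9.81×0.153×1.12×1.27 = 1.07.
q = √1.07 = 1.03 m²/s.
V₁ = q/y₁ = 6.76 m/s; Fr₁ = V₁/√(g·y₁) = 5.52.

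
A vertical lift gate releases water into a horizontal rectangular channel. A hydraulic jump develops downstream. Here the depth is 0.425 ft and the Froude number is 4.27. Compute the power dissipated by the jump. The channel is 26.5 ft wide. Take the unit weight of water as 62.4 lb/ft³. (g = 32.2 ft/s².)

P = 36.6 hp

Fr₁ = 4.27 (given).
From the momentum equation for a rectangular channel, y₂/y₁ = ½[√(1 + 8Fr₁²) − 1] = ½[√146.9 − 1] = 5.56.
y₂ = 5.56 × 0.425 = 2.36 ft.
V₁ = Fr₁·√(g·y₁) = 4.27×√(32.2×0.425) = 15.8 ft/s; q = V₁·y₁ = 6.71 ft²/s. V₂ = q/y₂ = 6.71/2.36 = 2.84 ft/s. E₁ = y₁ + V₁²/2g = 4.30 ft; E₂ = y₂ + V₂²/2g = 2.49 ft. ΔE = E₁ − E₂ = 1.81 ft.
Q = q·b = 6.71 × 26.5 = 178 cfs. P = γ·Q·ΔE/550 = 62.4 × 178 × 1.81 / 550 = 36.6 hp.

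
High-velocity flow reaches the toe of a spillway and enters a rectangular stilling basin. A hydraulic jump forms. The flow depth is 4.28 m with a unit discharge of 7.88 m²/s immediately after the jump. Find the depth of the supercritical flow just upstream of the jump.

V₂ = q/y₂ = 7.88/4.28 = 1.84 m/s; Fr₂ = V₂/√(g·y₂) = 0.284.
Since the conjugate-depth ratio holds either way, y₁/y₂ = ½[√(1 + 8Fr₂²) − 1] = ½[√1.646 − 1] = 0.141.
y₁ = 0.141 × 4.28 = 0.605 m.

y₁ = 0.605 m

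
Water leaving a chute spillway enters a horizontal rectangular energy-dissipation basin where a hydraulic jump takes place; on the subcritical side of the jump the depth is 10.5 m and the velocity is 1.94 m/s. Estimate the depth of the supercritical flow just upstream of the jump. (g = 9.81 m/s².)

y₁ = 0.718 m

Fr₂ = V₂/√(g·y₂) = 1.94/√(9.81×10.5) = 0.191.
From the momentum equation (using Fr₂), y₁/y₂ = ½[√(1 + 8Fr₂²) − 1] = ½[√1.292 − 1] = 0.0684.
y₁ = 0.0684 × 10.5 = 0.718 m.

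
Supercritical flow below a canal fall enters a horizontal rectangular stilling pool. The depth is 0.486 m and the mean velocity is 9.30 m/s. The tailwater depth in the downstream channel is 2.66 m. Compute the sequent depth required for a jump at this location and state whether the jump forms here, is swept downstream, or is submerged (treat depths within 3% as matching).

y₂ = 2.69 m; the jump forms here

Fr₁ = V₁/√(g·y₁) = 9.30/√(9.81×0.486) = 4.26.
Conjugate-depth relation: y₂/y₁ = ½[√(1 + 8Fr₁²) − 1] = ½[√146.1 − 1] = 5.54.
y₂ = 5.54 × 0.486 = 2.69 m.
Tailwater y_tw = 2.66 m: y_tw ≈ y₂, so the jump forms here.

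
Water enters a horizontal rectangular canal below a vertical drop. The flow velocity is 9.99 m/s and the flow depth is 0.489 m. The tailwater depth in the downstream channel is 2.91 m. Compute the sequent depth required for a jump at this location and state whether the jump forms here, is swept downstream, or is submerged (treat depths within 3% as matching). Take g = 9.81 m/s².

y₂ = 2.92 m; the jump forms here

Fr₁ = V₁/√(g·y₁) = 9.99/√(9.81×0.489) = 4.56.
From the momentum equation for a rectangular channel, y₂/y₁ = ½[√(1 + 8Fr₁²) − 1] = ½[√167.4 − 1] = 5.97.
y₂ = 5.97 × 0.489 = 2.92 m.
Tailwater y_tw = 2.91 m: y_tw ≈ y₂, so the jump forms here.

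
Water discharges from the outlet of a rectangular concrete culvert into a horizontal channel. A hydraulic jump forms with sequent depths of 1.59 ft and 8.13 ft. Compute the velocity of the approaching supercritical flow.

V₁ = 28.3 ft/s

For a rectangular channel the momentum equation gives q² = ½·g·y₁·y₂·(y₁ + y₂) = ½×32.2×1.59×8.13×9.72 = 2023.
q = √2023 = 45.0 ft²/s.
V₁ = q/y₁ = 45.0/1.59 = 28.3 ft/s.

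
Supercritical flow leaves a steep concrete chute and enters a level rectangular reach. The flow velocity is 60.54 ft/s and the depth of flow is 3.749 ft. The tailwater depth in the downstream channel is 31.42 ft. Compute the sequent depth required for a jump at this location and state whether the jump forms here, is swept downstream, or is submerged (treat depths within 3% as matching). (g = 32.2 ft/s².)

Fr₁ = V₁/√(g·y₁) = 60.54/√(32.2×3.749) = 5.510.
From the momentum equation for a rectangular channel, y₂/y₁ = ½[√(1 + 8Fr₁²) − 1] = ½[√243.89 − 1] = 7.308.
y₂ = 7.308 × 3.749 = 27.40 ft.
Tailwater y_tw = 31.42 ft: y_tw > y₂, so the jump is submerged.

y₂ = 27.40 ft; the jump is submerged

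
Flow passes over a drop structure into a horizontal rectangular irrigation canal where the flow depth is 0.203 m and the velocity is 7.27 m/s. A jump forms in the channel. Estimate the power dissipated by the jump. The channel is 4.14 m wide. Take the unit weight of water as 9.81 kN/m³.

P = 87.4 kW

Fr₁ = V₁/√(g·y₁) = 7.27/√(9.81×0.203) = 5.15.
From the momentum equation for a rectangular channel, y₂/y₁ = ½[√(1 + 8Fr₁²) − 1] = ½[√213.3 − 1] = 6.80.
y₂ = 6.80 × 0.203 = 1.38 m.
Head loss: ΔE = (y₂ − y₁)³/(4y₁y₂) = (1.38 − 0.203)³/(4×0.203×1.38) = 1.63/1.12 = 1.46 m.
q = V₁·y₁ = 7.27 × 0.203 = 1.48 m²/s. Q = q·b = 1.48 × 4.14 = 6.11 m³/s. P = γ·Q·ΔE = 9.81 × 6.11 × 1.46 = 87.4 kW.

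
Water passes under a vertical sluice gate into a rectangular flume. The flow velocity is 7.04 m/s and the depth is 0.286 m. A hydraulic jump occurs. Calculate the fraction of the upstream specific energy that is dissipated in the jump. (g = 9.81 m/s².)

Fr₁ = V₁/√(g·y₁) = 7.04/√(9.81×0.286) = 4.20.
From the momentum equation for a rectangular channel, y₂/y₁ = ½[√(1 + 8Fr₁²) − 1] = ½[√142.3 − 1] = 5.46.
y₂ = 5.46 × 0.286 = 1.56 m.
E₁ = y₁ + V₁²/2g = 2.81 m. ΔE = (y₂ − y₁)³/(4y₁y₂) = 1.16 m. ΔE/E₁ = 1.16/2.81 = 0.414.

ΔE/E₁ = 0.414 (41.4%)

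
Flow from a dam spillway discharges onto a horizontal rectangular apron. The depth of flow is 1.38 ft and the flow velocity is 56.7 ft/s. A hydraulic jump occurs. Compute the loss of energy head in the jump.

ΔE = 35.0 ft

Fr₁ = V₁/√(g·y₁) = 56.7/√(32.2×1.38) = 8.51.
Bélanger equation: y₂/y₁ = ½[√(1 + 8Fr₁²) − 1] = ½[√579.8 − 1] = 11.5.
y₂ = 11.5 × 1.38 = 15.9 ft.
Head loss: ΔE = (y₂ − y₁)³/(4y₁y₂) = (15.9 − 1.38)³/(4×1.38×15.9) = 3077/87.9 = 35.0 ft.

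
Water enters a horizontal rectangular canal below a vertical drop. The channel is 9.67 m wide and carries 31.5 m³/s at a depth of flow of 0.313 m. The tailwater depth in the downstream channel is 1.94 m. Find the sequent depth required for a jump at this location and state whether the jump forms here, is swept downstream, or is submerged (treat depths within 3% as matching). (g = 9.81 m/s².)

y₂ = 2.48 m; the jump is swept downstream

q = Q/b = 31.5/9.67 = 3.26 m²/s; V₁ = q/y₁ = 10.4 m/s. Fr₁ = V₁/√(g·y₁) = 5.94.
By Bélanger, y₂/y₁ = ½[√(1 + 8Fr₁²) − 1] = ½[√283.2 − 1] = 7.91.
y₂ = 7.91 × 0.313 = 2.48 m.
Tailwater y_tw = 1.94 m: y_tw < y₂, so the jump is swept downstream.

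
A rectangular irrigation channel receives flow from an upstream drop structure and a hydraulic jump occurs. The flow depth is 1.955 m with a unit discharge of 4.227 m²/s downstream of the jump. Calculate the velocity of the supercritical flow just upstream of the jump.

V₂ = q/y₂ = 4.227/1.955 = 2.162 m/s; Fr₂ = V₂/√(g·y₂) = 0.4937.
Since the conjugate-depth ratio holds either way, y₁/y₂ = ½[√(1 + 8Fr₂²) − 1] = ½[√2.9500 − 1] = 0.3588.
y₁ = 0.3588 × 1.955 = 0.7014 m.
V₁ = q/y₁ = 4.227/0.7014 = 6.026 m/s.

V₁ = 6.026 m/s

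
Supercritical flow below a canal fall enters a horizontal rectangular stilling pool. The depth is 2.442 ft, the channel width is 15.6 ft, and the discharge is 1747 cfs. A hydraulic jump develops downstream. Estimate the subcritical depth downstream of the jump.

q = Q/b = 1747/15.6 = 112.0 ft²/s; V₁ = q/y₁ = 45.86 ft/s. Fr₁ = V₁/√(g·y₁) = 5.172.
Conjugate-depth relation: y₂/y₁ = ½[√(1 + 8Fr₁²) − 1] = ½[√214.96 − 1] = 6.831.
y₂ = 6.831 × 2.442 = 16.68 ft.

y₂ = 16.68 ft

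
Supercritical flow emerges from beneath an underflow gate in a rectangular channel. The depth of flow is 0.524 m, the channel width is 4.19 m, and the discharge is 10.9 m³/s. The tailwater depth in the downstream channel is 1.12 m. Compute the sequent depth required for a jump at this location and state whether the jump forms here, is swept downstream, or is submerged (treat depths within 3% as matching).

y₂ = 1.38 m; the jump is swept downstream

q = Q/b = 10.9/4.19 = 2.60 m²/s; V₁ = q/y₁ = 4.96 m/s. Fr₁ = V₁/√(g·y₁) = 2.19.
Bélanger equation: y₂/y₁ = ½[√(1 + 8Fr₁²) − 1] = ½[√39.36 − 1] = 2.64.
y₂ = 2.64 × 0.524 = 1.38 m.
Tailwater y_tw = 1.12 m: y_tw < y₂, so the jump is swept downstream.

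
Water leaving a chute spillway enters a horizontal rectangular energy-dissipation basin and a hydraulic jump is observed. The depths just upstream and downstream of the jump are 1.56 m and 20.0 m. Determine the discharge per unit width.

q = 57.4 m²/s

For a rectangular channel the momentum equation gives q² = ½·g·y₁·y₂·(y₁ + y₂) = ½×9.81×1.56×20.0×21.6 = 3299.
q = √3299 = 57.4 m²/s.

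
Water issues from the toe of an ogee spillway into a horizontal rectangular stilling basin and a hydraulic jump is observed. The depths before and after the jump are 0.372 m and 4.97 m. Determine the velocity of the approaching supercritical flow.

For a rectangular channel the momentum equation gives q² = ½·g·y₁·y₂·(y₁ + y₂) = ½×9.81×0.372×4.97×5.34 = 48.4.
q = √48.4 = 6.96 m²/s.
V₁ = q/y₁ = 6.96/0.372 = 18.7 m/s.

V₁ = 18.7 m/s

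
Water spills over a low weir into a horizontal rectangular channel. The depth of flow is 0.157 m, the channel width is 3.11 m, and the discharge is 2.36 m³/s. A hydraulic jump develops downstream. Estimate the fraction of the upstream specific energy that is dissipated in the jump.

q = Q/b = 2.36/3.11 = 0.759 m²/s; V₁ = q/y₁ = 4.83 m/s. Fr₁ = V₁/√(g·y₁) = 3.89.
Bélanger equation: y₂/y₁ = ½[√(1 + 8Fr₁²) − 1] = ½[√122.3 − 1] = 5.03.
y₂ = 5.03 × 0.157 = 0.790 m.
E₁ = y₁ + V₁²/2g = 1.35 m. ΔE = (y₂ − y₁)³/(4y₁y₂) = 0.511 m. ΔE/E₁ = 0.511/1.35 = 0.379.

ΔE/E₁ = 0.379 (37.9%)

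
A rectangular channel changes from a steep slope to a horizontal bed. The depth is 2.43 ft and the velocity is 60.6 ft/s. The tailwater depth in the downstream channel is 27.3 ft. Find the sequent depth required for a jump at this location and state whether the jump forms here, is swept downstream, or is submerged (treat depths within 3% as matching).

Fr₁ = V₁/√(g·y₁) = 60.6/√(32.2×2.43) = 6.85.
From the momentum equation for a rectangular channel, y₂/y₁ = ½[√(1 + 8Fr₁²) − 1] = ½[√376.5 − 1] = 9.20.
y₂ = 9.20 × 2.43 = 22.4 ft.
Tailwater y_tw = 27.3 ft: y_tw > y₂, so the jump is submerged.

y₂ = 22.4 ft; the jump is submerged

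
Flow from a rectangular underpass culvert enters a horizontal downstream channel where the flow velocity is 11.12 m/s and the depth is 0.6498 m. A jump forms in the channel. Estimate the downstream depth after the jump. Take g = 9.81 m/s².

Fr₁ = V₁/√(g·y₁) = 11.12/√(9.81×0.6498) = 4.404.
From the momentum equation for a rectangular channel, y₂/y₁ = ½[√(1 + 8Fr₁²) − 1] = ½[√156.19 − 1] = 5.749.
y₂ = 5.749 × 0.6498 = 3.736 m.

y₂ = 3.736 m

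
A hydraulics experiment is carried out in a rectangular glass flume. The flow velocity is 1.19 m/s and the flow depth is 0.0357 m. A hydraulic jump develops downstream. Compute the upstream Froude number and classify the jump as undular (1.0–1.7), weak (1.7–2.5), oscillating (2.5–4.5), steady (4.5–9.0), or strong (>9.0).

Fr₁ = V₁/√(g·y₁) = 1.19/√(9.81×0.0357) = 2.01.
Fr₁ = 2.01 lies in the weak range.

Fr₁ = 2.01; weak jump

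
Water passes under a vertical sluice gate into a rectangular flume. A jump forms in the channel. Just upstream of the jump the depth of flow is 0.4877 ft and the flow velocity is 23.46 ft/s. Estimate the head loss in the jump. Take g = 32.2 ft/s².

Fr₁ = V₁/√(g·y₁) = 23.46/√(32.2×0.4877) = 5.920.
From the momentum equation for a rectangular channel, y₂/y₁ = ½[√(1 + 8Fr₁²) − 1] = ½[√281.37 − 1] = 7.887.
y₂ = 7.887 × 0.4877 = 3.847 ft.
Head loss: ΔE = (y₂ − y₁)³/(4y₁y₂) = (3.847 − 0.4877)³/(4×0.4877×3.847) = 37.89/7.504 = 5.050 ft.

ΔE = 5.050 ft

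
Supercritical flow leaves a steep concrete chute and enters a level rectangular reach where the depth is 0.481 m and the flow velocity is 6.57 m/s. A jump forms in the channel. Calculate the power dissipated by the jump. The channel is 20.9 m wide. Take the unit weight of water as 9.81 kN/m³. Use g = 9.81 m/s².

Fr₁ = V₁/√(g·y₁) = 6.57/√(9.81×0.481) = 3.02.
Bélanger equation: y₂/y₁ = ½[√(1 + 8Fr₁²) − 1] = ½[√74.18 − 1] = 3.81.
y₂ = 3.81 × 0.481 = 1.83 m.
Head loss: ΔE = (y₂ − y₁)³/(4y₁y₂) = (1.83 − 0.481)³/(4×0.481×1.83) = 2.46/3.52 = 0.698 m.
q = V₁·y₁ = 6.57 × 0.481 = 3.16 m²/s. Q = q·b = 3.16 × 20.9 = 66.0 m³/s. P = γ·Q·ΔE = 9.81 × 66.0 × 0.698 = 452 kW.

P = 452 kW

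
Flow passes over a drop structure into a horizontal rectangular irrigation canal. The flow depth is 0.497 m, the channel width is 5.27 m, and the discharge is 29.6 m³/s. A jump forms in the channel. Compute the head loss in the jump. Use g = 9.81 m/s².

q = Q/b = 29.6/5.27 = 5.62 m²/s; V₁ = q/y₁ = 11.3 m/s. Fr₁ = V₁/√(g·y₁) = 5.12.
Sequent-depth ratio: y₂/y₁ = ½[√(1 + 8Fr₁²) − 1] = ½[√210.6 − 1] = 6.76.
y₂ = 6.76 × 0.497 = 3.36 m.
V₂ = q/y₂ = 5.62/3.36 = 1.67 m/s. E₁ = y₁ + V₁²/2g = 7.01 m; E₂ = y₂ + V₂²/2g = 3.50 m. ΔE = E₁ − E₂ = 3.51 m.

ΔE = 3.51 m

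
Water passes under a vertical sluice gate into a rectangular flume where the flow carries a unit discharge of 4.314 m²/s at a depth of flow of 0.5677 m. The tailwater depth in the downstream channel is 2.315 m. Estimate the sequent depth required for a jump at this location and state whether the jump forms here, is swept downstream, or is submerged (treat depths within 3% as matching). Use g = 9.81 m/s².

y₂ = 2.317 m; the jump forms here

V₁ = q/y₁ = 4.314/0.5677 = 7.599 m/s. Fr₁ = V₁/√(g·y₁) = 7.599/√(9.81×0.5677) = 3.220.
Sequent-depth ratio: y₂/y₁ = ½[√(1 + 8Fr₁²) − 1] = ½[√83.952 − 1] = 4.081.
y₂ = 4.081 × 0.5677 = 2.317 m.
Tailwater y_tw = 2.315 m: y_tw ≈ y₂, so the jump forms here.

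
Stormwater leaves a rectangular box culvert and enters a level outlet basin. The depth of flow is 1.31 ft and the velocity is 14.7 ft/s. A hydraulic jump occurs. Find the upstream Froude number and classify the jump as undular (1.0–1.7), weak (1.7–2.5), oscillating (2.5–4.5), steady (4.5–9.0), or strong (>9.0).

Fr₁ = 2.26; weak jump

Fr₁ = V₁/√(g·y₁) = 14.7/√(32.2×1.31) = 2.26.
Fr₁ = 2.26 lies in the weak range.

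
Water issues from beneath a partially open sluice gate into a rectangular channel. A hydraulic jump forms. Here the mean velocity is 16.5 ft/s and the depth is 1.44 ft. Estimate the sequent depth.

y₂ = 4.27 ft

Fr₁ = V₁/√(g·y₁) = 16.5/√(32.2×1.44) = 2.42.
By Bélanger, y₂/y₁ = ½[√(1 + 8Fr₁²) − 1] = ½[√47.97 − 1] = 2.96.
y₂ = 2.96 × 1.44 = 4.27 ft.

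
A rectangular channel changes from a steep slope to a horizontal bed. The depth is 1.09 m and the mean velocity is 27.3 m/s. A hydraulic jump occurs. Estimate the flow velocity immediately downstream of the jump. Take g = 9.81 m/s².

V₂ = 2.41 m/s

Fr₁ = V₁/√(g·y₁) = 27.3/√(9.81×1.09) = 8.35.
Sequent-depth ratio: y₂/y₁ = ½[√(1 + 8Fr₁²) − 1] = ½[√558.6 − 1] = 11.3.
y₂ = 11.3 × 1.09 = 12.3 m.
q = V₁·y₁ = 27.3 × 1.09 = 29.8 m²/s.
V₂ = q/y₂ = 29.8/12.3 = 2.41 m/s.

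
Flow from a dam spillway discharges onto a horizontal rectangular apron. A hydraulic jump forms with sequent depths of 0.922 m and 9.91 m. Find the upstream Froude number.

For a rectangular channel the momentum equation gives q² = ½·g·y₁·y₂·(y₁ + y₂) = ½×9.81×0.922×9.91×10.8 = 485.
q = √485 = 22.0 m²/s.
V₁ = q/y₁ = 23.9 m/s; Fr₁ = V₁/√(g·y₁) = 7.95.

Fr₁ = 7.95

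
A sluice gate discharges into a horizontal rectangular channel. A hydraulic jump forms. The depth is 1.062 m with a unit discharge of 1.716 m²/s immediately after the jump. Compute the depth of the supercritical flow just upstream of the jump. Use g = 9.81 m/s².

V₂ = q/y₂ = 1.716/1.062 = 1.616 m/s; Fr₂ = V₂/√(g·y₂) = 0.5006.
Applying the sequent-depth relation in reverse, y₁/y₂ = ½[√(1 + 8Fr₂²) − 1] = ½[√3.0049 − 1] = 0.3667.
y₁ = 0.3667 × 1.062 = 0.3895 m.

y₁ = 0.3895 m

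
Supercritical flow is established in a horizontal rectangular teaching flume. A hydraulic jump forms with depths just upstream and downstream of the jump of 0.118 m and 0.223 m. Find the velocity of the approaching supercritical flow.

V₁ = 1.78 m/s

For a rectangular channel the momentum equation gives q² = ½·g·y₁·y₂·(y₁ + y₂) = ½×9.81×0.118×0.223×0.341 = 0.0440.
q = √0.0440 = 0.210 m²/s.
V₁ = q/y₁ = 0.210/0.118 = 1.78 m/s.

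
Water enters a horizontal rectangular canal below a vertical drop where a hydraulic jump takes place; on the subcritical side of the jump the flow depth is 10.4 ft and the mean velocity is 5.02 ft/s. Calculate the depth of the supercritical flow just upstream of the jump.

y₁ = 1.38 ft

Fr₂ = V₂/√(g·y₂) = 5.02/√(32.2×10.4) = 0.274.
The Bélanger relation is symmetric: y₁/y₂ = ½[√(1 + 8Fr₂²) − 1] = ½[√1.602 − 1] = 0.133.
y₁ = 0.133 × 10.4 = 1.38 ft.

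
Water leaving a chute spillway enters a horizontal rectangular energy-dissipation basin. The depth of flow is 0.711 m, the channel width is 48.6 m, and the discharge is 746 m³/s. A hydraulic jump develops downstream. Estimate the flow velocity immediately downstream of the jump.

q = Q/b = 746/48.6 = 15.3 m²/s; V₁ = q/y₁ = 21.6 m/s. Fr₁ = V₁/√(g·y₁) = 8.17.
From the momentum equation for a rectangular channel, y₂/y₁ = ½[√(1 + 8Fr₁²) − 1] = ½[√535.6 − 1] = 11.1.
y₂ = 11.1 × 0.711 = 7.87 m.
V₂ = q/y₂ = 15.3/7.87 = 1.95 m/s.

V₂ = 1.95 m/s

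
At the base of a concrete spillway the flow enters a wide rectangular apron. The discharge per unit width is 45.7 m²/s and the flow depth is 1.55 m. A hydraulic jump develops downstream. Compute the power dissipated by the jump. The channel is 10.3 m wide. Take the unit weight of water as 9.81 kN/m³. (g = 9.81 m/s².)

V₁ = q/y₁ = 45.7/1.55 = 29.5 m/s. Fr₁ = V₁/√(g·y₁) = 29.5/√(9.81×1.55) = 7.56.
Sequent-depth ratio: y₂/y₁ = ½[√(1 + 8Fr₁²) − 1] = ½[√458.4 − 1] = 10.2.
y₂ = 10.2 × 1.55 = 15.8 m.
V₂ = q/y₂ = 45.7/15.8 = 2.89 m/s. E₁ = y₁ + V₁²/2g = 45.9 m; E₂ = y₂ + V₂²/2g = 16.2 m. ΔE = E₁ − E₂ = 29.6 m.
Q = q·b = 45.7 × 10.3 = 471 m³/s. P = γ·Q·ΔE = 9.81 × 471 × 29.6 = 136748 kW.

P = 136748 kW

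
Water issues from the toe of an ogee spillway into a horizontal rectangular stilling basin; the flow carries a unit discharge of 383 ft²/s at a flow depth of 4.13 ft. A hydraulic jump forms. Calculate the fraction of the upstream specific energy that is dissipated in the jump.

V₁ = q/y₁ = 383/4.13 = 92.7 ft/s. Fr₁ = V₁/√(g·y₁) = 92.7/√(32.2×4.13) = 8.04.
Conjugate-depth relation: y₂/y₁ = ½[√(1 + 8Fr₁²) − 1] = ½[√518.3 − 1] = 10.9.
y₂ = 10.9 × 4.13 = 44.9 ft.
E₁ = y₁ + V₁²/2g = 138 ft. ΔE = (y₂ − y₁)³/(4y₁y₂) = 91.6 ft. ΔE/E₁ = 91.6/138 = 0.665.

ΔE/E₁ = 0.665 (66.5%)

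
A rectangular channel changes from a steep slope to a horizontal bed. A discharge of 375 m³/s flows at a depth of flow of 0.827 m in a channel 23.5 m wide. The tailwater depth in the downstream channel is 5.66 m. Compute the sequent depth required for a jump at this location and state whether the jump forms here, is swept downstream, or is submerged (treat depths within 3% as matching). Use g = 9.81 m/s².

q = Q/b = 375/23.5 = 16.0 m²/s; V₁ = q/y₁ = 19.3 m/s. Fr₁ = V₁/√(g·y₁) = 6.77.
Conjugate-depth relation: y₂/y₁ = ½[√(1 + 8Fr₁²) − 1] = ½[√368.1 − 1] = 9.09.
y₂ = 9.09 × 0.827 = 7.52 m.
Tailwater y_tw = 5.66 m: y_tw < y₂, so the jump is swept downstream.

y₂ = 7.52 m; the jump is swept downstream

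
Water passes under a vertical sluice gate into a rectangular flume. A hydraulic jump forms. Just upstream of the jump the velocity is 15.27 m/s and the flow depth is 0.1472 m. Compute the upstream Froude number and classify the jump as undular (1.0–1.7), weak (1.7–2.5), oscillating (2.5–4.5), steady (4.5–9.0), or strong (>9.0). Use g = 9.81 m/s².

Fr₁ = 12.71; strong jump

Fr₁ = V₁/√(g·y₁) = 15.27/√(9.81×0.1472) = 12.71.
Fr₁ = 12.71 lies in the strong range.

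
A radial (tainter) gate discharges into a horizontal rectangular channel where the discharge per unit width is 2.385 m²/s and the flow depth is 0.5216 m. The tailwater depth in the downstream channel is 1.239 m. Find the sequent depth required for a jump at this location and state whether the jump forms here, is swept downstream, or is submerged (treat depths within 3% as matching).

V₁ = q/y₁ = 2.385/0.5216 = 4.572 m/s. Fr₁ = V₁/√(g·y₁) = 4.572/√(9.81×0.5216) = 2.021.
Sequent-depth ratio: y₂/y₁ = ½[√(1 + 8Fr₁²) − 1] = ½[√33.688 − 1] = 2.402.
y₂ = 2.402 × 0.5216 = 1.253 m.
Tailwater y_tw = 1.239 m: y_tw ≈ y₂, so the jump forms here.

y₂ = 1.253 m; the jump forms here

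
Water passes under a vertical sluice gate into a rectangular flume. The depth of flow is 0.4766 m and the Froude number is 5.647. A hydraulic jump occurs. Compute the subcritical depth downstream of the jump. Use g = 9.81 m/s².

y₂ = 3.575 m

Fr₁ = 5.647 (given).
By Bélanger, y₂/y₁ = ½[√(1 + 8Fr₁²) − 1] = ½[√256.11 − 1] = 7.502.
y₂ = 7.502 × 0.4766 = 3.575 m.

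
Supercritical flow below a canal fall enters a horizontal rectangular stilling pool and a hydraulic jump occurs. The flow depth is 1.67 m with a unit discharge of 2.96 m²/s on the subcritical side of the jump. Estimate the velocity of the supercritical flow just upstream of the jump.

V₂ = q/y₂ = 2.96/1.67 = 1.77 m/s; Fr₂ = V₂/√(g·y₂) = 0.438.
Applying the sequent-depth relation in reverse, y₁/y₂ = ½[√(1 + 8Fr₂²) − 1] = ½[√2.534 − 1] = 0.296.
y₁ = 0.296 × 1.67 = 0.494 m.
V₁ = q/y₁ = 2.96/0.494 = 5.99 m/s.

V₁ = 5.99 m/s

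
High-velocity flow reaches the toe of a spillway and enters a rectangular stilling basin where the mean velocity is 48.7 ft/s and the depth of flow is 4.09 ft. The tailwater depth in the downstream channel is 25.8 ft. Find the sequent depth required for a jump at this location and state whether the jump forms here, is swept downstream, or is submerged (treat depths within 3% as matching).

Fr₁ = V₁/√(g·y₁) = 48.7/√(32.2×4.09) = 4.24.
From the momentum equation for a rectangular channel, y₂/y₁ = ½[√(1 + 8Fr₁²) − 1] = ½[√145.1 − 1] = 5.52.
y₂ = 5.52 × 4.09 = 22.6 ft.
Tailwater y_tw = 25.8 ft: y_tw > y₂, so the jump is submerged.

y₂ = 22.6 ft; the jump is submerged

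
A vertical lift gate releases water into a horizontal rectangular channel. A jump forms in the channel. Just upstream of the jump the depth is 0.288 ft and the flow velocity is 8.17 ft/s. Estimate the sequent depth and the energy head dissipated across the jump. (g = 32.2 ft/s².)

y₂ = 0.958 ft; ΔE = 0.273 ft

Fr₁ = V₁/√(g·y₁) = 8.17/√(32.2×0.288) = 2.68.
From the momentum equation for a rectangular channel, y₂/y₁ = ½[√(1 + 8Fr₁²) − 1] = ½[√58.58 − 1] = 3.33.
y₂ = 3.33 × 0.288 = 0.958 ft.
q = V₁·y₁ = 8.17 × 0.288 = 2.35 ft²/s. V₂ = q/y₂ = 2.35/0.958 = 2.46 ft/s. E₁ = y₁ + V₁²/2g = 1.32 ft; E₂ = y₂ + V₂²/2g = 1.05 ft. ΔE = E₁ − E₂ = 0.273 ft.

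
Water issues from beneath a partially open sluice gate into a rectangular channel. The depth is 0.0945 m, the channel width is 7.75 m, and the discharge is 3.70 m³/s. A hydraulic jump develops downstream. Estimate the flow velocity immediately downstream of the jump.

q = Q/b = 3.70/7.75 = 0.477 m²/s; V₁ = q/y₁ = 5.05 m/s. Fr₁ = V₁/√(g·y₁) = 5.25.
From the momentum equation for a rectangular channel, y₂/y₁ = ½[√(1 + 8Fr₁²) − 1] = ½[√221.3 − 1] = 6.94.
y₂ = 6.94 × 0.0945 = 0.656 m.
V₂ = q/y₂ = 0.477/0.656 = 0.728 m/s.

V₂ = 0.728 m/s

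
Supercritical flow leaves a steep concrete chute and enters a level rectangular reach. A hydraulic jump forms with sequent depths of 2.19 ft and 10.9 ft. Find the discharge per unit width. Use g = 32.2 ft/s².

q = 70.9 ft²/s

For a rectangular channel the momentum equation gives q² = ½·g·y₁·y₂·(y₁ + y₂) = ½×32.2×2.19×10.9×13.1 = 5031.
q = √5031 = 70.9 ft²/s.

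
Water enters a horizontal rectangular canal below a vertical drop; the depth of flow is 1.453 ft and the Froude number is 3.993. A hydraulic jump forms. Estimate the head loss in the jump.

ΔE = 5.092 ft

Fr₁ = 3.993 (given).
Sequent-depth ratio: y₂/y₁ = ½[√(1 + 8Fr₁²) − 1] = ½[√128.55 − 1] = 5.169.
y₂ = 5.169 × 1.453 = 7.511 ft.
Head loss: ΔE = (y₂ − y₁)³/(4y₁y₂) = (7.511 − 1.453)³/(4×1.453×7.511) = 222.3/43.65 = 5.092 ft.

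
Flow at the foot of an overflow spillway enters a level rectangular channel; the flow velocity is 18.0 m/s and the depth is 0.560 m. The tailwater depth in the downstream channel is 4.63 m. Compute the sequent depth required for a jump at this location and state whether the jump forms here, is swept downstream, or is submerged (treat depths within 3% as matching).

y₂ = 5.81 m; the jump is swept downstream

Fr₁ = V₁/√(g·y₁) = 18.0/√(9.81×0.560) = 7.68.
Conjugate-depth relation: y₂/y₁ = ½[√(1 + 8Fr₁²) − 1] = ½[√472.8 − 1] = 10.4.
y₂ = 10.4 × 0.560 = 5.81 m.
Tailwater y_tw = 4.63 m: y_tw < y₂, so the jump is swept downstream.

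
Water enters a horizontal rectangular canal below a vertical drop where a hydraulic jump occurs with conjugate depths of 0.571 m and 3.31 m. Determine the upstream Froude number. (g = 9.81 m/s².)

Fr₁ = 4.44

For a rectangular channel the momentum equation gives q² = ½·g·y₁·y₂·(y₁ + y₂) = ½×9.81×0.571×3.31×3.88 = 36.0.
q = √36.0 = 6.00 m²/s.
V₁ = q/y₁ = 10.5 m/s; Fr₁ = V₁/√(g·y₁) = 4.44.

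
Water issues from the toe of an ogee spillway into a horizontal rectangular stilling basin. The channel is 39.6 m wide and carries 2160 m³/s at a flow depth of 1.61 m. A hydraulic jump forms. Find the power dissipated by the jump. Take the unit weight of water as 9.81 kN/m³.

q = Q/b = 2160/39.6 = 54.5 m²/s; V₁ = q/y₁ = 33.9 m/s. Fr₁ = V₁/√(g·y₁) = 8.52.
From the momentum equation for a rectangular channel, y₂/y₁ = ½[√(1 + 8Fr₁²) − 1] = ½[√582.4 − 1] = 11.6.
y₂ = 11.6 × 1.61 = 18.6 m.
Head loss: ΔE = (y₂ − y₁)³/(4y₁y₂) = (18.6 − 1.61)³/(4×1.61×18.6) = 4923/120 = 41.1 m.
P = γ·Q·ΔE = 9.81 × 2160 × 41.1 = 869884 kW.

P = 869884 kW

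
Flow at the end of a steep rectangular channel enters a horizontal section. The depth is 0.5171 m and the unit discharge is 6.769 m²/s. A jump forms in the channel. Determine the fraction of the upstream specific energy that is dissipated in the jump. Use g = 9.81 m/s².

V₁ = q/y₁ = 6.769/0.5171 = 13.09 m/s. Fr₁ = V₁/√(g·y₁) = 13.09/√(9.81×0.5171) = 5.812.
Conjugate-depth relation: y₂/y₁ = ½[√(1 + 8Fr₁²) − 1] = ½[√271.24 − 1] = 7.735.
y₂ = 7.735 × 0.5171 = 4.000 m.
E₁ = y₁ + V₁²/2g = 9.251 m. ΔE = (y₂ − y₁)³/(4y₁y₂) = 5.105 m. ΔE/E₁ = 5.105/9.251 = 0.552.

ΔE/E₁ = 0.552 (55.2%)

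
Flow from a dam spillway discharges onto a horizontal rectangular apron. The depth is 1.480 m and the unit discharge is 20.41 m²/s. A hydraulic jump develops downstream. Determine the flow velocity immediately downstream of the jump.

V₁ = q/y₁ = 20.41/1.480 = 13.79 m/s. Fr₁ = V₁/√(g·y₁) = 13.79/√(9.81×1.480) = 3.619.
Conjugate-depth relation: y₂/y₁ = ½[√(1 + 8Fr₁²) − 1] = ½[√105.79 − 1] = 4.643.
y₂ = 4.643 × 1.480 = 6.871 m.
V₂ = q/y₂ = 20.41/6.871 = 2.970 m/s.

V₂ = 2.970 m/s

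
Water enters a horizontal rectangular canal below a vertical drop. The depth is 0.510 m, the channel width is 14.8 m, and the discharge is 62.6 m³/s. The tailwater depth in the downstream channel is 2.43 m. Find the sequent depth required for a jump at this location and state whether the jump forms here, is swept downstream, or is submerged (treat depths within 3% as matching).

y₂ = 2.43 m; the jump forms here

q = Q/b = 62.6/14.8 = 4.23 m²/s; V₁ = q/y₁ = 8.29 m/s. Fr₁ = V₁/√(g·y₁) = 3.71.
Bélanger equation: y₂/y₁ = ½[√(1 + 8Fr₁²) − 1] = ½[√111.0 − 1] = 4.77.
y₂ = 4.77 × 0.510 = 2.43 m.
Tailwater y_tw = 2.43 m: y_tw ≈ y₂, so the jump forms here.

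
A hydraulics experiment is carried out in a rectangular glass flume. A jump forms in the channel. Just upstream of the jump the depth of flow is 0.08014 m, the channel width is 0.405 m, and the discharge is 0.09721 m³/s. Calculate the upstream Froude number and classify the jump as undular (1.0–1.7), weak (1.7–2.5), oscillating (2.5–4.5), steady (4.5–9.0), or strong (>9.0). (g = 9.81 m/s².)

q = Q/b = 0.09721/0.405 = 0.2400 m²/s; V₁ = q/y₁ = 2.995 m/s. Fr₁ = V₁/√(g·y₁) = 3.378.
Fr₁ = 3.378 lies in the oscillating range.

Fr₁ = 3.378; oscillating jump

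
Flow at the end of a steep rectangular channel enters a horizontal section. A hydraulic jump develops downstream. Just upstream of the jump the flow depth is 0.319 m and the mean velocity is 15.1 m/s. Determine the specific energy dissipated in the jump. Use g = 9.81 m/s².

ΔE = 8.16 m

Fr₁ = V₁/√(g·y₁) = 15.1/√(9.81×0.319) = 8.54.
From the momentum equation for a rectangular channel, y₂/y₁ = ½[√(1 + 8Fr₁²) − 1] = ½[√583.9 − 1] = 11.6.
y₂ = 11.6 × 0.319 = 3.69 m.
Head loss: ΔE = (y₂ − y₁)³/(4y₁y₂) = (3.69 − 0.319)³/(4×0.319×3.69) = 38.5/4.71 = 8.16 m.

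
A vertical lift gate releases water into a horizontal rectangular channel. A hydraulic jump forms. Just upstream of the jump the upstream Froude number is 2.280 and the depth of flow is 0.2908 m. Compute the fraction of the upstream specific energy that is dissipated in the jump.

Fr₁ = 2.280 (given).
Bélanger equation: y₂/y₁ = ½[√(1 + 8Fr₁²) − 1] = ½[√42.587 − 1] = 2.763.
y₂ = 2.763 × 0.2908 = 0.8035 m.
E₁ = y₁(1 + Fr₁²/2) = 0.2908×(1 + 2.280²/2) = 1.047 m. ΔE = (y₂ − y₁)³/(4y₁y₂) = 0.1442 m. ΔE/E₁ = 0.1442/1.047 = 0.138.

ΔE/E₁ = 0.138 (13.8%)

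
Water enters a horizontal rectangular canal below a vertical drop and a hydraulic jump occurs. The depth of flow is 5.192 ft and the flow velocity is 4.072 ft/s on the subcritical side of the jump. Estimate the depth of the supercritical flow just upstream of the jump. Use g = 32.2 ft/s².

Fr₂ = V₂/√(g·y₂) = 4.072/√(32.2×5.192) = 0.3149.
The Bélanger relation is symmetric: y₁/y₂ = ½[√(1 + 8Fr₂²) − 1] = ½[√1.7934 − 1] = 0.1696.
y₁ = 0.1696 × 5.192 = 0.8805 ft.

y₁ = 0.8805 ft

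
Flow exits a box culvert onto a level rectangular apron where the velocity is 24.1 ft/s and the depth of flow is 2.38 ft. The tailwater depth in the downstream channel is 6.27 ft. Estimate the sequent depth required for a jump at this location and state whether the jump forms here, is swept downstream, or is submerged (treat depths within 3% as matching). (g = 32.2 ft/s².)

y₂ = 8.15 ft; the jump is swept downstream

Fr₁ = V₁/√(g·y₁) = 24.1/√(32.2×2.38) = 2.75.
From the momentum equation for a rectangular channel, y₂/y₁ = ½[√(1 + 8Fr₁²) − 1] = ½[√61.63 − 1] = 3.43.
y₂ = 3.43 × 2.38 = 8.15 ft.
Tailwater y_tw = 6.27 ft: y_tw < y₂, so the jump is swept downstream.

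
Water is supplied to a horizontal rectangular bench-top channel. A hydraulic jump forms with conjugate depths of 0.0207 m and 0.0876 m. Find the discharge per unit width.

For a rectangular channel the momentum equation gives q² = ½·g·y₁·y₂·(y₁ + y₂) = ½×9.81×0.0207×0.0876×0.108 = 0.000963.
q = √0.000963 = 0.0310 m²/s.

q = 0.0310 m²/s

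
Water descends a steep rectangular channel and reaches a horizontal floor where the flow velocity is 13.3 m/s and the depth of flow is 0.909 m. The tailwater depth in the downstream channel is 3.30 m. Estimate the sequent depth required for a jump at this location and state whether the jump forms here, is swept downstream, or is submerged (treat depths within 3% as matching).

Fr₁ = V₁/√(g·y₁) = 13.3/√(9.81×0.909) = 4.45.
Bélanger equation: y₂/y₁ = ½[√(1 + 8Fr₁²) − 1] = ½[√159.7 − 1] = 5.82.
y₂ = 5.82 × 0.909 = 5.29 m.
Tailwater y_tw = 3.30 m: y_tw < y₂, so the jump is swept downstream.

y₂ = 5.29 m; the jump is swept downstream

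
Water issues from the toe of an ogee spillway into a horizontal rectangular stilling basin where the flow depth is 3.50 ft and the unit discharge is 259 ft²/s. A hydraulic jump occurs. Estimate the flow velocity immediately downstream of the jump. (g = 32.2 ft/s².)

V₁ = q/y₁ = 259/3.50 = 74.0 ft/s. Fr₁ = V₁/√(g·y₁) = 74.0/√(32.2×3.50) = 6.97.
Sequent-depth ratio: y₂/y₁ = ½[√(1 + 8Fr₁²) − 1] = ½[√389.7 − 1] = 9.37.
y₂ = 9.37 × 3.50 = 32.8 ft.
V₂ = q/y₂ = 259/32.8 = 7.90 ft/s.

V₂ = 7.90 ft/s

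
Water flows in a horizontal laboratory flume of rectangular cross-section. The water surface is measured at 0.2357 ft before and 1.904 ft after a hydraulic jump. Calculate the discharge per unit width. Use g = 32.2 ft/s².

For a rectangular channel the momentum equation gives q² = ½·g·y₁·y₂·(y₁ + y₂) = ½×32.2×0.2357×1.904×2.140 = 15.46.
q = √15.46 = 3.932 ft²/s.

q = 3.932 ft²/s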